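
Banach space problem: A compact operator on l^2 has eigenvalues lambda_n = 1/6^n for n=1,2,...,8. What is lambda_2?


The eigenvalue formula gives lambda_2 = 1/6^2
= 1/36
= 0.0278

0.0278


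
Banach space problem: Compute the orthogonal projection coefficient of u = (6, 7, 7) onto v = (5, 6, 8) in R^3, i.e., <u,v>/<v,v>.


Computing <u,v> = 6*5 + 7*6 + 7*8 = 128
Computing <v,v> = 5^2 + 6^2 + 8^2 = 125
Projection coefficient = 128/125 = 1.0240

1.0240


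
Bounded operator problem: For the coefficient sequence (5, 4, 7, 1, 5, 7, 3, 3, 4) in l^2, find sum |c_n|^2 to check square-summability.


sum |c_n|^2 = 5^2 + 4^2 + 7^2 + 1^2 + 5^2 + 7^2 + 3^2 + 3^2 + 4^2
= 25 + 16 + 49 + 1 + 25 + 49 + 9 + 9 + 16
= 199

199


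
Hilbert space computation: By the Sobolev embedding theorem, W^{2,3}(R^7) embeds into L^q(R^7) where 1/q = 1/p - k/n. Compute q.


Using the Sobolev embedding formula: 1/q = 1/p - k/n
1/q = 1/3 - 2/7 = 1/21
q = 1/(1/21) = 21

21.0000


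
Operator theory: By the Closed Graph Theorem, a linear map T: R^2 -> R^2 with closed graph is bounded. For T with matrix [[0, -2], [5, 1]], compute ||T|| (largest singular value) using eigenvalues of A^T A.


A^T A = [[25, 5], [5, 5]]
trace(A^T A) = 30, det(A^T A) = 100
discriminant = 30^2 - 4*100 = 500
Largest eigenvalue of A^T A = (trace + sqrt(disc))/2 = 26.1803
||T|| = sqrt(26.1803) = 5.1167

5.1167


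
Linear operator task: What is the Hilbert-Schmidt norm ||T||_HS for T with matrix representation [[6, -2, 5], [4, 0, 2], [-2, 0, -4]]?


The Hilbert-Schmidt norm is sqrt(sum of squares of all entries).
Sum of squares = 6^2 + (-2)^2 + 5^2 + 4^2 + 0^2 + 2^2 + (-2)^2 + 0^2 + (-4)^2
= 36 + 4 + 25 + 16 + 0 + 4 + 4 + 0 + 16 = 105
||T||_HS = sqrt(105) = 10.2470

10.2470


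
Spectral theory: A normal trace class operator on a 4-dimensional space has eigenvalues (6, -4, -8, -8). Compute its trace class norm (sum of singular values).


For a normal operator, singular values equal |eigenvalues|.
Trace norm = sum |lambda_i| = 6 + 4 + 8 + 8
= 26

26


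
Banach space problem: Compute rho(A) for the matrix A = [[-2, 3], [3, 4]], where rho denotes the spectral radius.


For a 2x2 matrix, eigenvalues satisfy lambda^2 - (trace)*lambda + det = 0
trace = -2 + 4 = 2
det = -2*4 - 3*3 = -17
discriminant = 2^2 - 4*(-17) = 72
spectral radius = max |eigenvalue| = 5.2426

5.2426


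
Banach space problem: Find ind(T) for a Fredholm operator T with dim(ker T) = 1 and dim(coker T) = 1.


The Fredholm index is defined as ind(T) = dim(ker T) - dim(coker T)
= 1 - 1
= 0

0


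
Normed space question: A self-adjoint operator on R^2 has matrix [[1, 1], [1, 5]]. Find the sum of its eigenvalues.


For a self-adjoint (symmetric) matrix, the eigenvalues are real.
The sum of eigenvalues equals the trace of the matrix.
trace = 1 + 5 = 6

6


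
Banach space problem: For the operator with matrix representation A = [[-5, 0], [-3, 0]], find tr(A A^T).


trace(A * A^T) = sum of squares of all entries
= (-5)^2 + 0^2 + (-3)^2 + 0^2
= 25 + 0 + 9 + 0
= 34

34


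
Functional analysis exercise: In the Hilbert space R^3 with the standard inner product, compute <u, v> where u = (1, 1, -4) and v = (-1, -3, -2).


Computing the standard inner product <u, v> = sum u_i * v_i
= 1*-1 + 1*-3 + -4*-2
= -1 + -3 + 8
= 4

4


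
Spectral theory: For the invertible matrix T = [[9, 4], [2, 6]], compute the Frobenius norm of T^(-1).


det(T) = 9*6 - 4*2 = 46
T^(-1) = (1/46) * [[6, -4], [-2, 9]] = [[0.1304, -0.0870], [-0.0435, 0.1957]]
||T^(-1)||_F^2 = 0.1304^2 + (-0.0870)^2 + (-0.0435)^2 + 0.1957^2 = 0.0647
||T^(-1)||_F = sqrt(0.0647) = 0.2544

0.2544


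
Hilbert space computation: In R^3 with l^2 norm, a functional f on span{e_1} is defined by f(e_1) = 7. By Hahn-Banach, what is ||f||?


The norm of f is given by ||f|| = sup_{||x||=1} |f(x)|.
On span{e_1}, ||e_1|| = 1, so ||f|| = |f(e_1)| / ||e_1||
= |7| / 1 = 7.0000

7.0000


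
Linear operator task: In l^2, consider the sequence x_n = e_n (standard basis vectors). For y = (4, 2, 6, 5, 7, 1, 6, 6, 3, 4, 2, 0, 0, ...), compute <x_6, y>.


x_6 = e_6 is the standard basis vector with 1 in position 6.
<x_6, y> = y_6 = 1
As n -> infinity, <x_n, y> -> 0, confirming weak convergence of (x_n) to 0.

1


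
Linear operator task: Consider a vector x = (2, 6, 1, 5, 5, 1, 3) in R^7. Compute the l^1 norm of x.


The l^1 norm equals the sum of absolute values of all components.
||x||_1 = 2 + 6 + 1 + 5 + 5 + 1 + 3
= 23

23.0000


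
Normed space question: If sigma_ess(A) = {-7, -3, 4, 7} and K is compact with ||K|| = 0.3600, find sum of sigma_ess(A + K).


By Weyl's theorem, the essential spectrum is invariant under compact perturbations.
sigma_ess(A + K) = sigma_ess(A) = {-7, -3, 4, 7}
Sum = -7 + -3 + 4 + 7 = 1

1


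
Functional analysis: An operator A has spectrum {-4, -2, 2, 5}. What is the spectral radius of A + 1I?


Spectrum of A + 1I = {-3, -1, 3, 6}
Spectral radius = max |lambda| over the shifted spectrum
= max(3, 1, 3, 6) = 6

6


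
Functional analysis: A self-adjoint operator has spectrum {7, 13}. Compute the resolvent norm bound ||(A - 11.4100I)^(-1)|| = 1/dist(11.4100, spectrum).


dist(11.4100, {7, 13}) = min(|11.4100 - 7|, |11.4100 - 13|)
= min(4.4100, 1.5900) = 1.5900
Resolvent bound = 1/1.5900 = 0.6289

0.6289


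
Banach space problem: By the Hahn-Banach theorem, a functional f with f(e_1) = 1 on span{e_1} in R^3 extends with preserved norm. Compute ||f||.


The norm of f is given by ||f|| = sup_{||x||=1} |f(x)|.
On span{e_1}, ||e_1|| = 1, so ||f|| = |f(e_1)| / ||e_1||
= |1| / 1 = 1.0000

1.0000


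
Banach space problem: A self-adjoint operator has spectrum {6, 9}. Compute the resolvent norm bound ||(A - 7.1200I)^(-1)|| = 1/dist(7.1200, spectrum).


dist(7.1200, {6, 9}) = min(|7.1200 - 6|, |7.1200 - 9|)
= min(1.1200, 1.8800) = 1.1200
Resolvent bound = 1/1.1200 = 0.8929

0.8929


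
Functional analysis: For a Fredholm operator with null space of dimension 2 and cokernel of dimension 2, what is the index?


The Fredholm index is defined as ind(T) = dim(ker T) - dim(coker T)
= 2 - 2
= 0

0


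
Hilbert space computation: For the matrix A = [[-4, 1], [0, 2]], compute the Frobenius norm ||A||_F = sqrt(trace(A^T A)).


||A||_F^2 = sum a_ij^2
= (-4)^2 + 1^2 + 0^2 + 2^2
= 16 + 1 + 0 + 4 = 21
||A||_F = sqrt(21) = 4.5826

4.5826


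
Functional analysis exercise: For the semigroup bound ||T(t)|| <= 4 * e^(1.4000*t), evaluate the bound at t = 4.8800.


||T(4.8800)|| <= 4 * exp(1.4000 * 4.8800)
= 4 * exp(6.8320)
= 4 * 927.0430
= 3708.1722

3708.1722


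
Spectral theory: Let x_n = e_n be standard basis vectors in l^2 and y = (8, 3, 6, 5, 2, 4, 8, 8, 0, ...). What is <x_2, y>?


x_2 = e_2 is the standard basis vector with 1 in position 2.
<x_2, y> = y_2 = 3
As n -> infinity, <x_n, y> -> 0, confirming weak convergence of (x_n) to 0.

3


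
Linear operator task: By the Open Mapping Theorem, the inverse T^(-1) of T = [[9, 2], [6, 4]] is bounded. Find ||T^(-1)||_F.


det(T) = 9*4 - 2*6 = 24
T^(-1) = (1/24) * [[4, -2], [-6, 9]] = [[0.1667, -0.0833], [-0.2500, 0.3750]]
||T^(-1)||_F^2 = 0.1667^2 + (-0.0833)^2 + (-0.2500)^2 + 0.3750^2 = 0.2378
||T^(-1)||_F = sqrt(0.2378) = 0.4877

0.4877


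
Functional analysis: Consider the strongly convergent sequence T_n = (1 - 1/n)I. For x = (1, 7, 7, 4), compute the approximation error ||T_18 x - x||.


T_18 x - x = (1 - 1/18)x - x = -x/18
||x|| = sqrt(115) = 10.7238
||T_18 x - x|| = ||x||/18 = 10.7238/18 = 0.5958

0.5958


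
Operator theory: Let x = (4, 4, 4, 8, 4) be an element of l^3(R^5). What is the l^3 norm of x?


The l^3 norm = (sum |x_i|^3)^(1/3)
Sum of 3th powers = 64 + 64 + 64 + 512 + 64 = 768
||x||_3 = (768)^(1/3) = 9.1577

9.1577


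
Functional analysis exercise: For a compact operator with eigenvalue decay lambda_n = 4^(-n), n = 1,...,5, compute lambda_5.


The eigenvalue formula gives lambda_5 = 1/4^5
= 1/1024
= 9.7656e-04

9.7656e-04


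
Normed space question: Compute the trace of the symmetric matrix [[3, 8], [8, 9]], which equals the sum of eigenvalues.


For a self-adjoint (symmetric) matrix, the eigenvalues are real.
The sum of eigenvalues equals the trace of the matrix.
trace = 3 + 9 = 12

12


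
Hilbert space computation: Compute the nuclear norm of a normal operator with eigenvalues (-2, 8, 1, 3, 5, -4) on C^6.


For a normal operator, singular values equal |eigenvalues|.
Trace norm = sum |lambda_i| = 2 + 8 + 1 + 3 + 5 + 4
= 23

23


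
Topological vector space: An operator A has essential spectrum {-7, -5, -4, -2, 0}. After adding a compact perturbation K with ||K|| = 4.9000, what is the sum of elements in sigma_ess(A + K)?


By Weyl's theorem, the essential spectrum is invariant under compact perturbations.
sigma_ess(A + K) = sigma_ess(A) = {-7, -5, -4, -2, 0}
Sum = -7 + -5 + -4 + -2 + 0 = -18

-18


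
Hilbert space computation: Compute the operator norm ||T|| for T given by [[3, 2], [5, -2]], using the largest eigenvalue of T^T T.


A^T A = [[34, -4], [-4, 8]]
trace(A^T A) = 42, det(A^T A) = 256
discriminant = 42^2 - 4*256 = 740
Largest eigenvalue of A^T A = (trace + sqrt(disc))/2 = 34.6015
||T|| = sqrt(34.6015) = 5.8823

5.8823


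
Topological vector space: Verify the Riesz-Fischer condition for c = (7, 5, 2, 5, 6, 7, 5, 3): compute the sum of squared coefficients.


sum |c_n|^2 = 7^2 + 5^2 + 2^2 + 5^2 + 6^2 + 7^2 + 5^2 + 3^2
= 49 + 25 + 4 + 25 + 36 + 49 + 25 + 9
= 222

222


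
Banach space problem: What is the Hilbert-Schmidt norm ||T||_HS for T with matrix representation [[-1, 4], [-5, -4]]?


The Hilbert-Schmidt norm is sqrt(sum of squares of all entries).
Sum of squares = (-1)^2 + 4^2 + (-5)^2 + (-4)^2
= 1 + 16 + 25 + 16 = 58
||T||_HS = sqrt(58) = 7.6158

7.6158


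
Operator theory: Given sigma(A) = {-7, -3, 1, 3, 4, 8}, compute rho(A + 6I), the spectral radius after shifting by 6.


Spectrum of A + 6I = {-1, 3, 7, 9, 10, 14}
Spectral radius = max |lambda| over the shifted spectrum
= max(1, 3, 7, 9, 10, 14) = 14

14


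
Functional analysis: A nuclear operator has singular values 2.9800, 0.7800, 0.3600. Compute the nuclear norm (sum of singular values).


The nuclear norm is the sum of all singular values.
||T||_1 = 2.9800 + 0.7800 + 0.3600
= 4.1200

4.1200


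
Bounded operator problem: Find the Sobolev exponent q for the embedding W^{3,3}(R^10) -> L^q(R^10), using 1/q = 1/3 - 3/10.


Using the Sobolev embedding formula: 1/q = 1/p - k/n
1/q = 1/3 - 3/10 = 1/30
q = 1/(1/30) = 30

30.0000


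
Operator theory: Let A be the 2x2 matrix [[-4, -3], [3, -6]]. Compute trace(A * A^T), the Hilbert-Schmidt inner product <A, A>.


trace(A * A^T) = sum of squares of all entries
= (-4)^2 + (-3)^2 + 3^2 + (-6)^2
= 16 + 9 + 9 + 36
= 70

70


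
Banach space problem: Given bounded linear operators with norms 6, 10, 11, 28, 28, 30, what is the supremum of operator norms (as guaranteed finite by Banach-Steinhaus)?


By the Uniform Boundedness Principle, the supremum of norms is finite.
sup_k ||T_k|| = max(6, 10, 11, 28, 28, 30) = 30

30


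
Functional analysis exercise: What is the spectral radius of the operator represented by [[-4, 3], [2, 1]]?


For a 2x2 matrix, eigenvalues satisfy lambda^2 - (trace)*lambda + det = 0
trace = -4 + 1 = -3
det = -4*1 - 3*2 = -10
discriminant = (-3)^2 - 4*(-10) = 49
spectral radius = max |eigenvalue| = 5.0000

5.0000


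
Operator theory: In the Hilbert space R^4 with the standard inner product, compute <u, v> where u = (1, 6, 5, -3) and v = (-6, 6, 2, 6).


Computing the standard inner product <u, v> = sum u_i * v_i
= 1*-6 + 6*6 + 5*2 + -3*6
= -6 + 36 + 10 + -18
= 22

22


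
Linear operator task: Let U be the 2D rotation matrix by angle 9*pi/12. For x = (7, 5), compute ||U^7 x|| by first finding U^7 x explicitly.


U is a rotation by theta = 9*pi/12
U^7 = rotation by 7*theta = 63*pi/12 = 15*pi/12 (mod 2*pi)
cos(15*pi/12) = -0.7071, sin(15*pi/12) = -0.7071
U^7 x = (-0.7071 * 7 - -0.7071 * 5, -0.7071 * 7 + -0.7071 * 5)
= (-1.4142, -8.4853)
||U^7 x|| = sqrt((-1.4142)^2 + (-8.4853)^2) = sqrt(74.0000) = 8.6023

8.6023


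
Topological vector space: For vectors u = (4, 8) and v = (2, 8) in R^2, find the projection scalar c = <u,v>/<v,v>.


Computing <u,v> = 4*2 + 8*8 = 72
Computing <v,v> = 2^2 + 8^2 = 68
Projection coefficient = 72/68 = 1.0588

1.0588


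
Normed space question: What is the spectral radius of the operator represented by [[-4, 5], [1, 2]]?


For a 2x2 matrix, eigenvalues satisfy lambda^2 - (trace)*lambda + det = 0
trace = -4 + 2 = -2
det = -4*2 - 5*1 = -13
discriminant = (-2)^2 - 4*(-13) = 56
spectral radius = max |eigenvalue| = 4.7417

4.7417


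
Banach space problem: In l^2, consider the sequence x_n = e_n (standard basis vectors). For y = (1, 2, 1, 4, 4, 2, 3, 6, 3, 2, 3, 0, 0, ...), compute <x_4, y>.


x_4 = e_4 is the standard basis vector with 1 in position 4.
<x_4, y> = y_4 = 4
As n -> infinity, <x_n, y> -> 0, confirming weak convergence of (x_n) to 0.

4


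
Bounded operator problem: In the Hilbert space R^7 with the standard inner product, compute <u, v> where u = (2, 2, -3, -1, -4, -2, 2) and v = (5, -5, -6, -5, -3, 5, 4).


Computing the standard inner product <u, v> = sum u_i * v_i
= 2*5 + 2*-5 + -3*-6 + -1*-5 + -4*-3 + -2*5 + 2*4
= 10 + -10 + 18 + 5 + 12 + -10 + 8
= 33

33


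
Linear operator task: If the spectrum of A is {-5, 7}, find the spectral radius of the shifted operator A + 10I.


Spectrum of A + 10I = {5, 17}
Spectral radius = max |lambda| over the shifted spectrum
= max(5, 17) = 17

17


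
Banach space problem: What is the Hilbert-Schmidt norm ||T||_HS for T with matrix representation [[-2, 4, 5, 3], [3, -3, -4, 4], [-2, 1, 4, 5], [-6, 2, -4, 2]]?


The Hilbert-Schmidt norm is sqrt(sum of squares of all entries).
Sum of squares = (-2)^2 + 4^2 + 5^2 + 3^2 + 3^2 + (-3)^2 + (-4)^2 + 4^2 + (-2)^2 + 1^2 + 4^2 + 5^2 + (-6)^2 + 2^2 + (-4)^2 + 2^2
= 4 + 16 + 25 + 9 + 9 + 9 + 16 + 16 + 4 + 1 + 16 + 25 + 36 + 4 + 16 + 4 = 210
||T||_HS = sqrt(210) = 14.4914

14.4914


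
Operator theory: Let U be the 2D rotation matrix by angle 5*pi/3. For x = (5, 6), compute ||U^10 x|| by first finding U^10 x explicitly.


U is a rotation by theta = 5*pi/3
U^10 = rotation by 10*theta = 50*pi/3 = 2*pi/3 (mod 2*pi)
cos(2*pi/3) = -0.5000, sin(2*pi/3) = 0.8660
U^10 x = (-0.5000 * 5 - 0.8660 * 6, 0.8660 * 5 + -0.5000 * 6)
= (-7.6962, 1.3301)
||U^10 x|| = sqrt((-7.6962)^2 + 1.3301^2) = sqrt(61.0000) = 7.8102

7.8102


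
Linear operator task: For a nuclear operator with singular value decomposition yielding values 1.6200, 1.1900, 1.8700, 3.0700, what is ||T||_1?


The nuclear norm is the sum of all singular values.
||T||_1 = 1.6200 + 1.1900 + 1.8700 + 3.0700
= 7.7500

7.7500


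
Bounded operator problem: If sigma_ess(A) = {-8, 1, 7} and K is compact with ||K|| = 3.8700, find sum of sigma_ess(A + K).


By Weyl's theorem, the essential spectrum is invariant under compact perturbations.
sigma_ess(A + K) = sigma_ess(A) = {-8, 1, 7}
Sum = -8 + 1 + 7 = 0

0


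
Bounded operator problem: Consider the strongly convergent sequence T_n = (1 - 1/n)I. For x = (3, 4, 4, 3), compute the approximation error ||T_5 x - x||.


T_5 x - x = (1 - 1/5)x - x = -x/5
||x|| = sqrt(50) = 7.0711
||T_5 x - x|| = ||x||/5 = 7.0711/5 = 1.4142

1.4142


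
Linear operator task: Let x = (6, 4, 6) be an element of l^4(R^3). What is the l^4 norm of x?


The l^4 norm = (sum |x_i|^4)^(1/4)
Sum of 4th powers = 1296 + 256 + 1296 = 2848
||x||_4 = (2848)^(1/4) = 7.3052

7.3052


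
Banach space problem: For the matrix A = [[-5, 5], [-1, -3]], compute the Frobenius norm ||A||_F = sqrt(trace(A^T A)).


||A||_F^2 = sum a_ij^2
= (-5)^2 + 5^2 + (-1)^2 + (-3)^2
= 25 + 25 + 1 + 9 = 60
||A||_F = sqrt(60) = 7.7460

7.7460


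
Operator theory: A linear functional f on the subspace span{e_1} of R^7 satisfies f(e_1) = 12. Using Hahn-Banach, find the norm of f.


The norm of f is given by ||f|| = sup_{||x||=1} |f(x)|.
On span{e_1}, ||e_1|| = 1, so ||f|| = |f(e_1)| / ||e_1||
= |12| / 1 = 12.0000

12.0000


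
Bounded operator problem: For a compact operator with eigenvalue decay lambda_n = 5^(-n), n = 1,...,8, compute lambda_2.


The eigenvalue formula gives lambda_2 = 1/5^2
= 1/25
= 0.0400

0.0400


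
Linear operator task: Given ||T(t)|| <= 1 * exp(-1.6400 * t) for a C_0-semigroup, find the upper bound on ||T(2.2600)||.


||T(2.2600)|| <= 1 * exp(-1.6400 * 2.2600)
= 1 * exp(-3.7064)
= 1 * 0.0246
= 0.0246

0.0246


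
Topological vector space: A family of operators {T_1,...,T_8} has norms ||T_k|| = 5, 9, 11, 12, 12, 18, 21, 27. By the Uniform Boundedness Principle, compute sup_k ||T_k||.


By the Uniform Boundedness Principle, the supremum of norms is finite.
sup_k ||T_k|| = max(5, 9, 11, 12, 12, 18, 21, 27) = 27

27


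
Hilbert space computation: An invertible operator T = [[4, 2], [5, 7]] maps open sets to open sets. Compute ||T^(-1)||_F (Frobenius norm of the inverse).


det(T) = 4*7 - 2*5 = 18
T^(-1) = (1/18) * [[7, -2], [-5, 4]] = [[0.3889, -0.1111], [-0.2778, 0.2222]]
||T^(-1)||_F^2 = 0.3889^2 + (-0.1111)^2 + (-0.2778)^2 + 0.2222^2 = 0.2901
||T^(-1)||_F = sqrt(0.2901) = 0.5386

0.5386


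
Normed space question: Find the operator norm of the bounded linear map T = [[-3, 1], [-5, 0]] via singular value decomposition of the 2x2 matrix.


A^T A = [[34, -3], [-3, 1]]
trace(A^T A) = 35, det(A^T A) = 25
discriminant = 35^2 - 4*25 = 1125
Largest eigenvalue of A^T A = (trace + sqrt(disc))/2 = 34.2705
||T|| = sqrt(34.2705) = 5.8541

5.8541


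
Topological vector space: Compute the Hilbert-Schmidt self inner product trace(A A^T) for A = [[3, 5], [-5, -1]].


trace(A * A^T) = sum of squares of all entries
= 3^2 + 5^2 + (-5)^2 + (-1)^2
= 9 + 25 + 25 + 1
= 60

60


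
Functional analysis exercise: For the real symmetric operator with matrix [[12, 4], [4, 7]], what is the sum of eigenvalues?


For a self-adjoint (symmetric) matrix, the eigenvalues are real.
The sum of eigenvalues equals the trace of the matrix.
trace = 12 + 7 = 19

19


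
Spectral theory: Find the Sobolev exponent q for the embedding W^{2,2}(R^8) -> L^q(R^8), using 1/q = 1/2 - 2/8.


Using the Sobolev embedding formula: 1/q = 1/p - k/n
1/q = 1/2 - 2/8 = 1/4
q = 1/(1/4) = 4

4.0000


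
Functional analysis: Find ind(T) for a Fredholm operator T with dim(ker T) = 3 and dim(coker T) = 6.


The Fredholm index is defined as ind(T) = dim(ker T) - dim(coker T)
= 3 - 6
= -3

-3


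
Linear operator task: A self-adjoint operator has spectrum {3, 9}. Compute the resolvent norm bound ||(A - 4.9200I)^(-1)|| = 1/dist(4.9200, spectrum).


dist(4.9200, {3, 9}) = min(|4.9200 - 3|, |4.9200 - 9|)
= min(1.9200, 4.0800) = 1.9200
Resolvent bound = 1/1.9200 = 0.5208

0.5208


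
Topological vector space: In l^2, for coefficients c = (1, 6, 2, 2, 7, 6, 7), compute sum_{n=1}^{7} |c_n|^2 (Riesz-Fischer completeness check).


sum |c_n|^2 = 1^2 + 6^2 + 2^2 + 2^2 + 7^2 + 6^2 + 7^2
= 1 + 36 + 4 + 4 + 49 + 36 + 49
= 179

179


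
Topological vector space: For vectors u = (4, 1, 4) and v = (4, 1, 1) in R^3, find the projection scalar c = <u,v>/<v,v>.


Computing <u,v> = 4*4 + 1*1 + 4*1 = 21
Computing <v,v> = 4^2 + 1^2 + 1^2 = 18
Projection coefficient = 21/18 = 1.1667

1.1667


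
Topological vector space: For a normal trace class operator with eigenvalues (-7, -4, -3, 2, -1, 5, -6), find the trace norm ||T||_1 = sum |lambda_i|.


For a normal operator, singular values equal |eigenvalues|.
Trace norm = sum |lambda_i| = 7 + 4 + 3 + 2 + 1 + 5 + 6
= 28

28


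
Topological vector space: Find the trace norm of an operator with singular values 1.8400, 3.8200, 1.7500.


The nuclear norm is the sum of all singular values.
||T||_1 = 1.8400 + 3.8200 + 1.7500
= 7.4100

7.4100


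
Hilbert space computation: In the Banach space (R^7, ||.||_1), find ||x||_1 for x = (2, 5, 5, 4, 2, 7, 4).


The l^1 norm equals the sum of absolute values of all components.
||x||_1 = 2 + 5 + 5 + 4 + 2 + 7 + 4
= 29

29.0000


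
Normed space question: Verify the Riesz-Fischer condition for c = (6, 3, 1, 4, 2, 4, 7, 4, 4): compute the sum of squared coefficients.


sum |c_n|^2 = 6^2 + 3^2 + 1^2 + 4^2 + 2^2 + 4^2 + 7^2 + 4^2 + 4^2
= 36 + 9 + 1 + 16 + 4 + 16 + 49 + 16 + 16
= 163

163


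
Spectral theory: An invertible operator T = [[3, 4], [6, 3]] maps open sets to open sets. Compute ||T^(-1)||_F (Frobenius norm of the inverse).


det(T) = 3*3 - 4*6 = -15
T^(-1) = (1/-15) * [[3, -4], [-6, 3]] = [[-0.2000, 0.2667], [0.4000, -0.2000]]
||T^(-1)||_F^2 = (-0.2000)^2 + 0.2667^2 + 0.4000^2 + (-0.2000)^2 = 0.3111
||T^(-1)||_F = sqrt(0.3111) = 0.5578

0.5578


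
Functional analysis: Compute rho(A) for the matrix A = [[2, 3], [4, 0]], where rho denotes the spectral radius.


For a 2x2 matrix, eigenvalues satisfy lambda^2 - (trace)*lambda + det = 0
trace = 2 + 0 = 2
det = 2*0 - 3*4 = -12
discriminant = 2^2 - 4*(-12) = 52
spectral radius = max |eigenvalue| = 4.6056

4.6056


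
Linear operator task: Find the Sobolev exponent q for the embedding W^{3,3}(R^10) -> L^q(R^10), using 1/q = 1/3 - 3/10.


Using the Sobolev embedding formula: 1/q = 1/p - k/n
1/q = 1/3 - 3/10 = 1/30
q = 1/(1/30) = 30

30.0000


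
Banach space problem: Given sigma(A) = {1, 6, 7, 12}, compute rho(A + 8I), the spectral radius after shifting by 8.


Spectrum of A + 8I = {9, 14, 15, 20}
Spectral radius = max |lambda| over the shifted spectrum
= max(9, 14, 15, 20) = 20

20


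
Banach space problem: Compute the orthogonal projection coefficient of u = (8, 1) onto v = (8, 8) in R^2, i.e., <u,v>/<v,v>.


Computing <u,v> = 8*8 + 1*8 = 72
Computing <v,v> = 8^2 + 8^2 = 128
Projection coefficient = 72/128 = 0.5625

0.5625


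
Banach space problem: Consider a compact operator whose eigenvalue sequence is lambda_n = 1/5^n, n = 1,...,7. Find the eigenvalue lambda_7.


The eigenvalue formula gives lambda_7 = 1/5^7
= 1/78125
= 1.2800e-05

1.2800e-05


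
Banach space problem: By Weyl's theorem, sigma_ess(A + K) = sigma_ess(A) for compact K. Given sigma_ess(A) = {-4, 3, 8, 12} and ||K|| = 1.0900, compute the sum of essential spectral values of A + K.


By Weyl's theorem, the essential spectrum is invariant under compact perturbations.
sigma_ess(A + K) = sigma_ess(A) = {-4, 3, 8, 12}
Sum = -4 + 3 + 8 + 12 = 19

19


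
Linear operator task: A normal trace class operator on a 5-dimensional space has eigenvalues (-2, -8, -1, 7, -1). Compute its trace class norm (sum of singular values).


For a normal operator, singular values equal |eigenvalues|.
Trace norm = sum |lambda_i| = 2 + 8 + 1 + 7 + 1
= 19

19


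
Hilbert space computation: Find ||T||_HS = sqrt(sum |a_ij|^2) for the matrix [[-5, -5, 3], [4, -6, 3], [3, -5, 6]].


The Hilbert-Schmidt norm is sqrt(sum of squares of all entries).
Sum of squares = (-5)^2 + (-5)^2 + 3^2 + 4^2 + (-6)^2 + 3^2 + 3^2 + (-5)^2 + 6^2
= 25 + 25 + 9 + 16 + 36 + 9 + 9 + 25 + 36 = 190
||T||_HS = sqrt(190) = 13.7840

13.7840


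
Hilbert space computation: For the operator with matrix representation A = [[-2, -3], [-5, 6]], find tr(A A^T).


trace(A * A^T) = sum of squares of all entries
= (-2)^2 + (-3)^2 + (-5)^2 + 6^2
= 4 + 9 + 25 + 36
= 74

74


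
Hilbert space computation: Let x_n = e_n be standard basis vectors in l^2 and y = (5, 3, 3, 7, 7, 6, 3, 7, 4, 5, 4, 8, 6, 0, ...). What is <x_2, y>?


x_2 = e_2 is the standard basis vector with 1 in position 2.
<x_2, y> = y_2 = 3
As n -> infinity, <x_n, y> -> 0, confirming weak convergence of (x_n) to 0.

3


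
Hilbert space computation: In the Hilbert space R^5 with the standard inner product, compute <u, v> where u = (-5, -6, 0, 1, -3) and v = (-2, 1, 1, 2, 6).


Computing the standard inner product <u, v> = sum u_i * v_i
= -5*-2 + -6*1 + 0*1 + 1*2 + -3*6
= 10 + -6 + 0 + 2 + -18
= -12

-12


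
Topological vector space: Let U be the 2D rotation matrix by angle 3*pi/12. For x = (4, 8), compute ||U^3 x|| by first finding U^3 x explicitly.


U is a rotation by theta = 3*pi/12
U^3 = rotation by 3*theta = 9*pi/12
cos(9*pi/12) = -0.7071, sin(9*pi/12) = 0.7071
U^3 x = (-0.7071 * 4 - 0.7071 * 8, 0.7071 * 4 + -0.7071 * 8)
= (-8.4853, -2.8284)
||U^3 x|| = sqrt((-8.4853)^2 + (-2.8284)^2) = sqrt(80.0000) = 8.9443

8.9443


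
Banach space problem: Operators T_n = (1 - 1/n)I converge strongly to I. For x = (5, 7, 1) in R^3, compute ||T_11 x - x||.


T_11 x - x = (1 - 1/11)x - x = -x/11
||x|| = sqrt(75) = 8.6603
||T_11 x - x|| = ||x||/11 = 8.6603/11 = 0.7873

0.7873


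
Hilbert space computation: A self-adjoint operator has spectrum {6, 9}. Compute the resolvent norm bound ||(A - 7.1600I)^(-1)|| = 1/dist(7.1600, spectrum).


dist(7.1600, {6, 9}) = min(|7.1600 - 6|, |7.1600 - 9|)
= min(1.1600, 1.8400) = 1.1600
Resolvent bound = 1/1.1600 = 0.8621

0.8621


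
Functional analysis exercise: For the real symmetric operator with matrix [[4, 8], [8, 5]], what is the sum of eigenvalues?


For a self-adjoint (symmetric) matrix, the eigenvalues are real.
The sum of eigenvalues equals the trace of the matrix.
trace = 4 + 5 = 9

9


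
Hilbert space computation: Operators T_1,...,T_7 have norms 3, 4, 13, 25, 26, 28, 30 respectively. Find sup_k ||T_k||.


By the Uniform Boundedness Principle, the supremum of norms is finite.
sup_k ||T_k|| = max(3, 4, 13, 25, 26, 28, 30) = 30

30


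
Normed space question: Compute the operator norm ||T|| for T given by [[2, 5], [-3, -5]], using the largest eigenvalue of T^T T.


A^T A = [[13, 25], [25, 50]]
trace(A^T A) = 63, det(A^T A) = 25
discriminant = 63^2 - 4*25 = 3869
Largest eigenvalue of A^T A = (trace + sqrt(disc))/2 = 62.6006
||T|| = sqrt(62.6006) = 7.9121

7.9121


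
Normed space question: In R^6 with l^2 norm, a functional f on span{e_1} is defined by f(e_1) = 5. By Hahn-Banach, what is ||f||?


The norm of f is given by ||f|| = sup_{||x||=1} |f(x)|.
On span{e_1}, ||e_1|| = 1, so ||f|| = |f(e_1)| / ||e_1||
= |5| / 1 = 5.0000

5.0000


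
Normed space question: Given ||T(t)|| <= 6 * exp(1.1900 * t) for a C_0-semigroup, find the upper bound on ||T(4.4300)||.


||T(4.4300)|| <= 6 * exp(1.1900 * 4.4300)
= 6 * exp(5.2717)
= 6 * 194.7468
= 1168.4805

1168.4805


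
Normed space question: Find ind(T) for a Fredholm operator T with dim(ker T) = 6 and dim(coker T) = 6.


The Fredholm index is defined as ind(T) = dim(ker T) - dim(coker T)
= 6 - 6
= 0

0


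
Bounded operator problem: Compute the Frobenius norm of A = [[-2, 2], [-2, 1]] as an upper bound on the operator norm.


||A||_F^2 = sum a_ij^2
= (-2)^2 + 2^2 + (-2)^2 + 1^2
= 4 + 4 + 4 + 1 = 13
||A||_F = sqrt(13) = 3.6056

3.6056


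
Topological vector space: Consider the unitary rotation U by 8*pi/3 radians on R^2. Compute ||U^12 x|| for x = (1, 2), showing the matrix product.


U is a rotation by theta = 8*pi/3
U^12 = rotation by 12*theta = 96*pi/3 = 0*pi/3 (mod 2*pi)
cos(0*pi/3) = 1.0000, sin(0*pi/3) = 0.0000
U^12 x = (1.0000 * 1 - 0.0000 * 2, 0.0000 * 1 + 1.0000 * 2)
= (1.0000, 2.0000)
||U^12 x|| = sqrt(1.0000^2 + 2.0000^2) = sqrt(5.0000) = 2.2361

2.2361


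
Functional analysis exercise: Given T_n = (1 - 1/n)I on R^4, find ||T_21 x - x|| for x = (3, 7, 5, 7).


T_21 x - x = (1 - 1/21)x - x = -x/21
||x|| = sqrt(132) = 11.4891
||T_21 x - x|| = ||x||/21 = 11.4891/21 = 0.5471

0.5471


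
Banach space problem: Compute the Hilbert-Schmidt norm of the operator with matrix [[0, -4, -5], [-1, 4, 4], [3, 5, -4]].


The Hilbert-Schmidt norm is sqrt(sum of squares of all entries).
Sum of squares = 0^2 + (-4)^2 + (-5)^2 + (-1)^2 + 4^2 + 4^2 + 3^2 + 5^2 + (-4)^2
= 0 + 16 + 25 + 1 + 16 + 16 + 9 + 25 + 16 = 124
||T||_HS = sqrt(124) = 11.1355

11.1355


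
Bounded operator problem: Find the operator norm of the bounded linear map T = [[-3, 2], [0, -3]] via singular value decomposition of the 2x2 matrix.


A^T A = [[9, -6], [-6, 13]]
trace(A^T A) = 22, det(A^T A) = 81
discriminant = 22^2 - 4*81 = 160
Largest eigenvalue of A^T A = (trace + sqrt(disc))/2 = 17.3246
||T|| = sqrt(17.3246) = 4.1623

4.1623


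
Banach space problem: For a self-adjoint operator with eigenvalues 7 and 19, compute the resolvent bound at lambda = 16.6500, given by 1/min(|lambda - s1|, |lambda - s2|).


dist(16.6500, {7, 19}) = min(|16.6500 - 7|, |16.6500 - 19|)
= min(9.6500, 2.3500) = 2.3500
Resolvent bound = 1/2.3500 = 0.4255

0.4255


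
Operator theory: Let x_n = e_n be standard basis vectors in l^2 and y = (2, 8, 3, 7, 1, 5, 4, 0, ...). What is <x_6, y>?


x_6 = e_6 is the standard basis vector with 1 in position 6.
<x_6, y> = y_6 = 5
As n -> infinity, <x_n, y> -> 0, confirming weak convergence of (x_n) to 0.

5


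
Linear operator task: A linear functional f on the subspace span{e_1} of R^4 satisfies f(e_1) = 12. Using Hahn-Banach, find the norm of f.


The norm of f is given by ||f|| = sup_{||x||=1} |f(x)|.
On span{e_1}, ||e_1|| = 1, so ||f|| = |f(e_1)| / ||e_1||
= |12| / 1 = 12.0000

12.0000


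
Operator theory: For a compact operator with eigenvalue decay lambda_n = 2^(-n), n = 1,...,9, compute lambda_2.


The eigenvalue formula gives lambda_2 = 1/2^2
= 1/4
= 0.2500

0.2500


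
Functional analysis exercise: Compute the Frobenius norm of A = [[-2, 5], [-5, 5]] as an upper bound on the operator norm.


||A||_F^2 = sum a_ij^2
= (-2)^2 + 5^2 + (-5)^2 + 5^2
= 4 + 25 + 25 + 25 = 79
||A||_F = sqrt(79) = 8.8882

8.8882


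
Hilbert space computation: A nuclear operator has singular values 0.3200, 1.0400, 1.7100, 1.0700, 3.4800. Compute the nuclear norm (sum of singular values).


The nuclear norm is the sum of all singular values.
||T||_1 = 0.3200 + 1.0400 + 1.7100 + 1.0700 + 3.4800
= 7.6200

7.6200


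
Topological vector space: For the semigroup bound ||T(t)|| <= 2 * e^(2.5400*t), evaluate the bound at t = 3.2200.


||T(3.2200)|| <= 2 * exp(2.5400 * 3.2200)
= 2 * exp(8.1788)
= 2 * 3564.5746
= 7129.1492

7129.1492


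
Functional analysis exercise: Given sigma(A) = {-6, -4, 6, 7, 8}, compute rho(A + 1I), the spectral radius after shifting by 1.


Spectrum of A + 1I = {-5, -3, 7, 8, 9}
Spectral radius = max |lambda| over the shifted spectrum
= max(5, 3, 7, 8, 9) = 9

9


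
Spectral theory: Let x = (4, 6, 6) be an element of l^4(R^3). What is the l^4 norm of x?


The l^4 norm = (sum |x_i|^4)^(1/4)
Sum of 4th powers = 256 + 1296 + 1296 = 2848
||x||_4 = (2848)^(1/4) = 7.3052

7.3052


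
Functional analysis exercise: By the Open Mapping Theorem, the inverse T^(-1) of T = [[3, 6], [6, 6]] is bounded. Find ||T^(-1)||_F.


det(T) = 3*6 - 6*6 = -18
T^(-1) = (1/-18) * [[6, -6], [-6, 3]] = [[-0.3333, 0.3333], [0.3333, -0.1667]]
||T^(-1)||_F^2 = (-0.3333)^2 + 0.3333^2 + 0.3333^2 + (-0.1667)^2 = 0.3611
||T^(-1)||_F = sqrt(0.3611) = 0.6009

0.6009


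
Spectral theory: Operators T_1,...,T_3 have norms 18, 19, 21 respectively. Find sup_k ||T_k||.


By the Uniform Boundedness Principle, the supremum of norms is finite.
sup_k ||T_k|| = max(18, 19, 21) = 21

21


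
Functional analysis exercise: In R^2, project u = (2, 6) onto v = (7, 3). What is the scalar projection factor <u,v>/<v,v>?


Computing <u,v> = 2*7 + 6*3 = 32
Computing <v,v> = 7^2 + 3^2 = 58
Projection coefficient = 32/58 = 0.5517

0.5517


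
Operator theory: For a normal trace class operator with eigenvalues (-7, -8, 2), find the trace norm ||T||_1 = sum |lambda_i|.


For a normal operator, singular values equal |eigenvalues|.
Trace norm = sum |lambda_i| = 7 + 8 + 2
= 17

17


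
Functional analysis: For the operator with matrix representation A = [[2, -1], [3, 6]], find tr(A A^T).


trace(A * A^T) = sum of squares of all entries
= 2^2 + (-1)^2 + 3^2 + 6^2
= 4 + 1 + 9 + 36
= 50

50


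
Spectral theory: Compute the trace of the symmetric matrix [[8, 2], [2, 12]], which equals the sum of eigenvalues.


For a self-adjoint (symmetric) matrix, the eigenvalues are real.
The sum of eigenvalues equals the trace of the matrix.
trace = 8 + 12 = 20

20


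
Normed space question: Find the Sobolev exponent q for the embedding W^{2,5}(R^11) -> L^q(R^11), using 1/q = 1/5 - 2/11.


Using the Sobolev embedding formula: 1/q = 1/p - k/n
1/q = 1/5 - 2/11 = 1/55
q = 1/(1/55) = 55

55.0000


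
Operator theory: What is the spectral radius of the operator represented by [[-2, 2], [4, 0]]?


For a 2x2 matrix, eigenvalues satisfy lambda^2 - (trace)*lambda + det = 0
trace = -2 + 0 = -2
det = -2*0 - 2*4 = -8
discriminant = (-2)^2 - 4*(-8) = 36
spectral radius = max |eigenvalue| = 4.0000

4.0000


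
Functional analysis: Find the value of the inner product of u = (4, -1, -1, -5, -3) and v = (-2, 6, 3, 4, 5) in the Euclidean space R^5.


Computing the standard inner product <u, v> = sum u_i * v_i
= 4*-2 + -1*6 + -1*3 + -5*4 + -3*5
= -8 + -6 + -3 + -20 + -15
= -52

-52


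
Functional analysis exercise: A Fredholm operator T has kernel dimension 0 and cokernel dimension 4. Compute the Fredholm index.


The Fredholm index is defined as ind(T) = dim(ker T) - dim(coker T)
= 0 - 4
= -4

-4


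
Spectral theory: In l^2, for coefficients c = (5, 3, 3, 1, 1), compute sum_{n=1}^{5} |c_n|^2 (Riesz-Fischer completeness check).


sum |c_n|^2 = 5^2 + 3^2 + 3^2 + 1^2 + 1^2
= 25 + 9 + 9 + 1 + 1
= 45

45


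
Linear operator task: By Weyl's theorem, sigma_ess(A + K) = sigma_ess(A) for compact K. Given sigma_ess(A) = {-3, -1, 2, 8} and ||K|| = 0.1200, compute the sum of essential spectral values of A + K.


By Weyl's theorem, the essential spectrum is invariant under compact perturbations.
sigma_ess(A + K) = sigma_ess(A) = {-3, -1, 2, 8}
Sum = -3 + -1 + 2 + 8 = 6

6


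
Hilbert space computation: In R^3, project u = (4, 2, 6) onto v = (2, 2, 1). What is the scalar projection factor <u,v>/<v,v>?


Computing <u,v> = 4*2 + 2*2 + 6*1 = 18
Computing <v,v> = 2^2 + 2^2 + 1^2 = 9
Projection coefficient = 18/9 = 2.0000

2.0000


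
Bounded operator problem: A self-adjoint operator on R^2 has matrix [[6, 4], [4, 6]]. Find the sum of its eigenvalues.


For a self-adjoint (symmetric) matrix, the eigenvalues are real.
The sum of eigenvalues equals the trace of the matrix.
trace = 6 + 6 = 12

12


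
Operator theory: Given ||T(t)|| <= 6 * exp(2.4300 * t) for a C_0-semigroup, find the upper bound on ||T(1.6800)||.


||T(1.6800)|| <= 6 * exp(2.4300 * 1.6800)
= 6 * exp(4.0824)
= 6 * 59.2876
= 355.7255

355.7255


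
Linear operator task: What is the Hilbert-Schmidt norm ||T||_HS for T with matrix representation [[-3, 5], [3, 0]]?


The Hilbert-Schmidt norm is sqrt(sum of squares of all entries).
Sum of squares = (-3)^2 + 5^2 + 3^2 + 0^2
= 9 + 25 + 9 + 0 = 43
||T||_HS = sqrt(43) = 6.5574

6.5574


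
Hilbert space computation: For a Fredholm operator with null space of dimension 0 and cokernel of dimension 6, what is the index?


The Fredholm index is defined as ind(T) = dim(ker T) - dim(coker T)
= 0 - 6
= -6

-6


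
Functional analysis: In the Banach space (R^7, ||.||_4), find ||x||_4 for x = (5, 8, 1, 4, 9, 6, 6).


The l^4 norm = (sum |x_i|^4)^(1/4)
Sum of 4th powers = 625 + 4096 + 1 + 256 + 6561 + 1296 + 1296 = 14131
||x||_4 = (14131)^(1/4) = 10.9029

10.9029


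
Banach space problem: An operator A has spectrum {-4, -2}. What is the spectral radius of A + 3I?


Spectrum of A + 3I = {-1, 1}
Spectral radius = max |lambda| over the shifted spectrum
= max(1, 1) = 1

1


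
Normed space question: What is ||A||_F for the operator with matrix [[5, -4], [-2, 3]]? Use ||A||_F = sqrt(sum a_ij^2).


||A||_F^2 = sum a_ij^2
= 5^2 + (-4)^2 + (-2)^2 + 3^2
= 25 + 16 + 4 + 9 = 54
||A||_F = sqrt(54) = 7.3485

7.3485


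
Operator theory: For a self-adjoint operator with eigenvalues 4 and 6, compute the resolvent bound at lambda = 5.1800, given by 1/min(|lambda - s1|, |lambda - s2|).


dist(5.1800, {4, 6}) = min(|5.1800 - 4|, |5.1800 - 6|)
= min(1.1800, 0.8200) = 0.8200
Resolvent bound = 1/0.8200 = 1.2195

1.2195


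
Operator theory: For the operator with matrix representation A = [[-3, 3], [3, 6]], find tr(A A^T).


trace(A * A^T) = sum of squares of all entries
= (-3)^2 + 3^2 + 3^2 + 6^2
= 9 + 9 + 9 + 36
= 63

63


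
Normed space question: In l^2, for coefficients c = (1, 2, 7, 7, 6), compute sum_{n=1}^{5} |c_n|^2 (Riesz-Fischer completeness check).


sum |c_n|^2 = 1^2 + 2^2 + 7^2 + 7^2 + 6^2
= 1 + 4 + 49 + 49 + 36
= 139

139


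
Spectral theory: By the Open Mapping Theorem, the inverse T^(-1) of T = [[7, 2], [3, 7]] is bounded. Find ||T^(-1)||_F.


det(T) = 7*7 - 2*3 = 43
T^(-1) = (1/43) * [[7, -2], [-3, 7]] = [[0.1628, -0.0465], [-0.0698, 0.1628]]
||T^(-1)||_F^2 = 0.1628^2 + (-0.0465)^2 + (-0.0698)^2 + 0.1628^2 = 0.0600
||T^(-1)||_F = sqrt(0.0600) = 0.2450

0.2450


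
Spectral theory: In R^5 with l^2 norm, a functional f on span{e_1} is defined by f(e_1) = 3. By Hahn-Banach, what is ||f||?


The norm of f is given by ||f|| = sup_{||x||=1} |f(x)|.
On span{e_1}, ||e_1|| = 1, so ||f|| = |f(e_1)| / ||e_1||
= |3| / 1 = 3.0000

3.0000


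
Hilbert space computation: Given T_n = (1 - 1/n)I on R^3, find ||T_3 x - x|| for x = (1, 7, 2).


T_3 x - x = (1 - 1/3)x - x = -x/3
||x|| = sqrt(54) = 7.3485
||T_3 x - x|| = ||x||/3 = 7.3485/3 = 2.4495

2.4495


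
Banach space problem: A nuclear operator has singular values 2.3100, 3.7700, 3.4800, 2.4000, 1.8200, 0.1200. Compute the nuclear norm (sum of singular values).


The nuclear norm is the sum of all singular values.
||T||_1 = 2.3100 + 3.7700 + 3.4800 + 2.4000 + 1.8200 + 0.1200
= 13.9000

13.9000


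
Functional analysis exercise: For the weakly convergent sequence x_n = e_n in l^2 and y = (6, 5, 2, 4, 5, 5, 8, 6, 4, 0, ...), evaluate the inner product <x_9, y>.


x_9 = e_9 is the standard basis vector with 1 in position 9.
<x_9, y> = y_9 = 4
As n -> infinity, <x_n, y> -> 0, confirming weak convergence of (x_n) to 0.

4


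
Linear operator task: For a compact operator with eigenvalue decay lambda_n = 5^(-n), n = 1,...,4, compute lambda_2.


The eigenvalue formula gives lambda_2 = 1/5^2
= 1/25
= 0.0400

0.0400


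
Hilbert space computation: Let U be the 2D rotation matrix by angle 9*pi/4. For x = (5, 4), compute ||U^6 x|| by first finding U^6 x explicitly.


U is a rotation by theta = 9*pi/4
U^6 = rotation by 6*theta = 54*pi/4 = 6*pi/4 (mod 2*pi)
cos(6*pi/4) = 0.0000, sin(6*pi/4) = -1.0000
U^6 x = (0.0000 * 5 - -1.0000 * 4, -1.0000 * 5 + 0.0000 * 4)
= (4.0000, -5.0000)
||U^6 x|| = sqrt(4.0000^2 + (-5.0000)^2) = sqrt(41.0000) = 6.4031

6.4031


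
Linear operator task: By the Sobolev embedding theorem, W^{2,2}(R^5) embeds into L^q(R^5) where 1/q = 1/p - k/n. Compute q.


Using the Sobolev embedding formula: 1/q = 1/p - k/n
1/q = 1/2 - 2/5 = 1/10
q = 1/(1/10) = 10

10.0000


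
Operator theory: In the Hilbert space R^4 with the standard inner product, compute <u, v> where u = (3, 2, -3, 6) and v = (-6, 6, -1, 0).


Computing the standard inner product <u, v> = sum u_i * v_i
= 3*-6 + 2*6 + -3*-1 + 6*0
= -18 + 12 + 3 + 0
= -3

-3


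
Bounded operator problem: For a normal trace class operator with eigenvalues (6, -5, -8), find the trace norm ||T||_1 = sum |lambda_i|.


For a normal operator, singular values equal |eigenvalues|.
Trace norm = sum |lambda_i| = 6 + 5 + 8
= 19

19


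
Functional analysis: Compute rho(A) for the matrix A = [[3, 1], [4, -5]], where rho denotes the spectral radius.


For a 2x2 matrix, eigenvalues satisfy lambda^2 - (trace)*lambda + det = 0
trace = 3 + -5 = -2
det = 3*-5 - 1*4 = -19
discriminant = (-2)^2 - 4*(-19) = 80
spectral radius = max |eigenvalue| = 5.4721

5.4721


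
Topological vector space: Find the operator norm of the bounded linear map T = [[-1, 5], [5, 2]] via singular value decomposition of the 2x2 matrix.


A^T A = [[26, 5], [5, 29]]
trace(A^T A) = 55, det(A^T A) = 729
discriminant = 55^2 - 4*729 = 109
Largest eigenvalue of A^T A = (trace + sqrt(disc))/2 = 32.7202
||T|| = sqrt(32.7202) = 5.7202

5.7202
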